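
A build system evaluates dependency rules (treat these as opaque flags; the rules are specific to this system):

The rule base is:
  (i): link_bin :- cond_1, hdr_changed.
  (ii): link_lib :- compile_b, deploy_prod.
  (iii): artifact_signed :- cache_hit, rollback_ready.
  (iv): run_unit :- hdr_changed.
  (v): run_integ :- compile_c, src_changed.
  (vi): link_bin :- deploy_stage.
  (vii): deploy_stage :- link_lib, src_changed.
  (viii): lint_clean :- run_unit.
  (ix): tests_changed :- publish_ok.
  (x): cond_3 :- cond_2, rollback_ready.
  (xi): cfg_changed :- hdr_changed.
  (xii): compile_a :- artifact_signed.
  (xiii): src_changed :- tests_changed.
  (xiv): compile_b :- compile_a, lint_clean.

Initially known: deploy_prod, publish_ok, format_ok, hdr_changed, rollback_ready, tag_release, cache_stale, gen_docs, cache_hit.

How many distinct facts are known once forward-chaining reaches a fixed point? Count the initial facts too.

20

Round 1: (iii) [artifact_signed :- cache_hit, rollback_ready.]; (iv) [run_unit :- hdr_changed.]; (ix) [tests_changed :- publish_ok.]; (xi) [cfg_changed :- hdr_changed.]. Adds artifact_signed, run_unit, tests_changed, cfg_changed.
Round 2: (viii) [lint_clean :- run_unit.]; (xii) [compile_a :- artifact_signed.]; (xiii) [src_changed :- tests_changed.]. Adds lint_clean, compile_a, src_changed.
Round 3: (xiv) [compile_b :- compile_a, lint_clean.]. Adds compile_b.
Round 4: (ii) [link_lib :- compile_b, deploy_prod.]. Adds link_lib.
Round 5: (vii) [deploy_stage :- link_lib, src_changed.]. Adds deploy_stage.
Round 6: (vi) [link_bin :- deploy_stage.]. Adds link_bin.
Closure: {artifact_signed, cache_hit, cache_stale, cfg_changed, compile_a, compile_b, deploy_prod, deploy_stage, format_ok, gen_docs, hdr_changed, link_bin, link_lib, lint_clean, publish_ok, rollback_ready, run_unit, src_changed, tag_release, tests_changed} — 20 facts.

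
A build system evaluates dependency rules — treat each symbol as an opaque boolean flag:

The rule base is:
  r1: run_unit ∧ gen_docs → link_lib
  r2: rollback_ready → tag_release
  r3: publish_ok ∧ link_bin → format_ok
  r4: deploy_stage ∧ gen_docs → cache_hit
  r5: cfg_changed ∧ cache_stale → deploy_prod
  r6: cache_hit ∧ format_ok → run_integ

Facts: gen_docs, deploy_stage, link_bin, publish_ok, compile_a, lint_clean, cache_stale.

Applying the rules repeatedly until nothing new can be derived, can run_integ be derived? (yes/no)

yes

Round 1: r3 [publish_ok ∧ link_bin → format_ok]; r4 [deploy_stage ∧ gen_docs → cache_hit]. Adds format_ok, cache_hit.
Round 2: r6 [cache_hit ∧ format_ok → run_integ]. Adds run_integ.
run_integ appears in round 2, so it is derivable.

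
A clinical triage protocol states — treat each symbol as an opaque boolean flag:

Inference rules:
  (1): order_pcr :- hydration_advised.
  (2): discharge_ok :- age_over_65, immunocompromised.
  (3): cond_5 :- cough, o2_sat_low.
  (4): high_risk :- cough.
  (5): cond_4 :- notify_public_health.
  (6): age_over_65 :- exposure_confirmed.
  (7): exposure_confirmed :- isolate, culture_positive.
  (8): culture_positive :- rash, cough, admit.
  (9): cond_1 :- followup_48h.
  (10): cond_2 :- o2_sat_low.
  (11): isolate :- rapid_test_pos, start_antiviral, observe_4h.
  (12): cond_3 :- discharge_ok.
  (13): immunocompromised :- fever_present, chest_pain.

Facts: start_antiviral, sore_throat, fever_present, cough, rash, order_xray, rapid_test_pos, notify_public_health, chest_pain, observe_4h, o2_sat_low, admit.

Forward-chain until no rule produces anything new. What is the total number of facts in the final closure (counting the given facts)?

23

Round 1 — (3), (4), (5), (8), (10), (11), (13), derive cond_5, high_risk, cond_4, culture_positive, cond_2, isolate, immunocompromised.
Round 2 — (7), derive exposure_confirmed.
Round 3 — (6), derive age_over_65.
Round 4 — (2), derive discharge_ok.
Round 5 — (12), derive cond_3.
Closure: {admit, age_over_65, chest_pain, cond_2, cond_3, cond_4, cond_5, cough, culture_positive, discharge_ok, exposure_confirmed, fever_present, high_risk, immunocompromised, isolate, notify_public_health, o2_sat_low, observe_4h, order_xray, rapid_test_pos, rash, sore_throat, start_antiviral} — 23 facts.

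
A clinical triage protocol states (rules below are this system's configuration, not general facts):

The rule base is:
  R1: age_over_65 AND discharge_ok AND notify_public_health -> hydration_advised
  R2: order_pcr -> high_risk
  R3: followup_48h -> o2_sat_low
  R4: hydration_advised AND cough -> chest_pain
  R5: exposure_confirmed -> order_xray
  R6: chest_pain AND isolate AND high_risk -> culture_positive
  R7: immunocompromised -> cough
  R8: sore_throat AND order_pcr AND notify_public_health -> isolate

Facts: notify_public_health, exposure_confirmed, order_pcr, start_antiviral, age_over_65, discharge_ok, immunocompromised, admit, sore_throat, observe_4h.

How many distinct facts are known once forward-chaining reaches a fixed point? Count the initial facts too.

Round 1 fires R1, R2, R5, R7, R8, giving hydration_advised, high_risk, order_xray, cough, isolate.
Round 2 fires R4, giving chest_pain.
Round 3 fires R6, giving culture_positive.
Closure: {admit, age_over_65, chest_pain, cough, culture_positive, discharge_ok, exposure_confirmed, high_risk, hydration_advised, immunocompromised, isolate, notify_public_health, observe_4h, order_pcr, order_xray, sore_throat, start_antiviral} — 17 facts.

17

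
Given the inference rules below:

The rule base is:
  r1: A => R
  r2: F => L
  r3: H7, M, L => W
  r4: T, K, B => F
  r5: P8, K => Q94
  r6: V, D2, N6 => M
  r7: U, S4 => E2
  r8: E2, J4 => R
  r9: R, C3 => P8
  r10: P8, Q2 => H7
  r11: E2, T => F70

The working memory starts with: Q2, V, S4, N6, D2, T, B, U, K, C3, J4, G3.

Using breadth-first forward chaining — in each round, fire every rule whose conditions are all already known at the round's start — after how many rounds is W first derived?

5

[1] r4 [T, K, B => F]; r6 [V, D2, N6 => M]; r7 [U, S4 => E2]. ⇒ new: F, M, E2.
[2] r2 [F => L]; r8 [E2, J4 => R]; r11 [E2, T => F70]. ⇒ new: L, R, F70.
[3] r9 [R, C3 => P8]. ⇒ new: P8.
[4] r5 [P8, K => Q94]; r10 [P8, Q2 => H7]. ⇒ new: Q94, H7.
[5] r3 [H7, M, L => W]. ⇒ new: W.
W first appears in round 5.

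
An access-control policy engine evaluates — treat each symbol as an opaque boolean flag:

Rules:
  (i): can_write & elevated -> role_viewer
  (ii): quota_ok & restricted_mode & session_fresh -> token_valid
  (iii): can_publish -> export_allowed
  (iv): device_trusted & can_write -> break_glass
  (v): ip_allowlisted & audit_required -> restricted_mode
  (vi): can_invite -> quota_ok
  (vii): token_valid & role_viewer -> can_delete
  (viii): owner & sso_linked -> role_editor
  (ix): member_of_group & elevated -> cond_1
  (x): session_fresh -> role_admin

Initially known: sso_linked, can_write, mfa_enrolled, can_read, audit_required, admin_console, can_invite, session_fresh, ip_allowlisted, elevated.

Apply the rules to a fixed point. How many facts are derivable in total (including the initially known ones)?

16

Round 1 — (i), (v), (vi), (x), derive role_viewer, restricted_mode, quota_ok, role_admin.
Round 2 — (ii), derive token_valid.
Round 3 — (vii), derive can_delete.
Closure: {admin_console, audit_required, can_delete, can_invite, can_read, can_write, elevated, ip_allowlisted, mfa_enrolled, quota_ok, restricted_mode, role_admin, role_viewer, session_fresh, sso_linked, token_valid} — 16 facts.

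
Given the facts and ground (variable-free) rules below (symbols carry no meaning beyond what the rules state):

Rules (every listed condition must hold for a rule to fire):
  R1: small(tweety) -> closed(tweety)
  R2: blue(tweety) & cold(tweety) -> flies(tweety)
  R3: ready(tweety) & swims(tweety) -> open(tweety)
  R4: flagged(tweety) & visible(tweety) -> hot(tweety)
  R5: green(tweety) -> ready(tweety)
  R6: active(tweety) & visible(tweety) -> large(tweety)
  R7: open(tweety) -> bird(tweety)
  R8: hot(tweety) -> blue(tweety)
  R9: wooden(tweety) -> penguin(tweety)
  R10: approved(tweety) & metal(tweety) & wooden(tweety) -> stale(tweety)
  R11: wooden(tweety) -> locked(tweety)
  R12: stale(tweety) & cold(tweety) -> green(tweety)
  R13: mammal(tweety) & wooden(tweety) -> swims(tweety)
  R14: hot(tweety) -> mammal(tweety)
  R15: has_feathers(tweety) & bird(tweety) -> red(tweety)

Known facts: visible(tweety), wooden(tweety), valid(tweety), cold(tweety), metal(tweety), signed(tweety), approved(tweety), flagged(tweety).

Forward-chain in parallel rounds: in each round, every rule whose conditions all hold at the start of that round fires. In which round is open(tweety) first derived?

4

Round 1: R4 [flagged(tweety) & visible(tweety) -> hot(tweety)]; R9 [wooden(tweety) -> penguin(tweety)]; R10 [approved(tweety) & metal(tweety) & wooden(tweety) -> stale(tweety)]; R11 [wooden(tweety) -> locked(tweety)]. Adds hot(tweety), penguin(tweety), stale(tweety), locked(tweety).
Round 2: R8 [hot(tweety) -> blue(tweety)]; R12 [stale(tweety) & cold(tweety) -> green(tweety)]; R14 [hot(tweety) -> mammal(tweety)]. Adds blue(tweety), green(tweety), mammal(tweety).
Round 3: R2 [blue(tweety) & cold(tweety) -> flies(tweety)]; R5 [green(tweety) -> ready(tweety)]; R13 [mammal(tweety) & wooden(tweety) -> swims(tweety)]. Adds flies(tweety), ready(tweety), swims(tweety).
Round 4: R3 [ready(tweety) & swims(tweety) -> open(tweety)]. Adds open(tweety).
open(tweety) first appears in round 4.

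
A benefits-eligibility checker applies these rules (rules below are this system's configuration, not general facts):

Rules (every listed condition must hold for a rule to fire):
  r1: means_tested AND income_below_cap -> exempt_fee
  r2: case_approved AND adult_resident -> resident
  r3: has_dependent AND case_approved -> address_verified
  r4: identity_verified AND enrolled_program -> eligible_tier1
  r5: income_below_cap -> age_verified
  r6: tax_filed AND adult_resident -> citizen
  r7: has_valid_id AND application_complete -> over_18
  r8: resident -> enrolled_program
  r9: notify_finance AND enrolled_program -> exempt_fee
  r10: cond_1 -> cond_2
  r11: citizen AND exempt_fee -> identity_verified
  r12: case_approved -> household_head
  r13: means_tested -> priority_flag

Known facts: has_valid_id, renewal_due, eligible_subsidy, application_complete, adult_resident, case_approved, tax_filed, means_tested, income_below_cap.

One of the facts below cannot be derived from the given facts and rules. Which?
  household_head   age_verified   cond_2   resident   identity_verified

cond_2

Round 1 fires r1, r2, r5, r6, r7, r12, r13, giving exempt_fee, resident, age_verified, citizen, over_18, household_head, priority_flag.
Round 2 fires r8, r11, giving enrolled_program, identity_verified.
Round 3 fires r4, giving eligible_tier1.
Derived: identity_verified (round 2), age_verified (round 1), household_head (round 1), resident (round 1). cond_2 never appears in any round.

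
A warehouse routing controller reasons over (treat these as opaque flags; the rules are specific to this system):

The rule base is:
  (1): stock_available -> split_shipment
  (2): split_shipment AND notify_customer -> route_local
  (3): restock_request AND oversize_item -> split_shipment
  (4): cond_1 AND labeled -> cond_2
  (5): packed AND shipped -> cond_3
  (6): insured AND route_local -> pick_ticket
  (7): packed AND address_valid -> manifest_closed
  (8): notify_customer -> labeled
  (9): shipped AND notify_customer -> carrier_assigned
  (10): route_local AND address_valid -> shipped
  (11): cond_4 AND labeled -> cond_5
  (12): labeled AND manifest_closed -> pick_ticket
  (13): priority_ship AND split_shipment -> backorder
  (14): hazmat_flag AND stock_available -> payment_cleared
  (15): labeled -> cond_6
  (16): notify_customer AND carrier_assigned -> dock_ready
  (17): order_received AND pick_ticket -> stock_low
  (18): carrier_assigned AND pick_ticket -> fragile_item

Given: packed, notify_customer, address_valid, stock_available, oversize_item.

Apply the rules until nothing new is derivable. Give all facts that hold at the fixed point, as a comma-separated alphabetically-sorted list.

Round 1 — (1), (7), (8), derive split_shipment, manifest_closed, labeled.
Round 2 — (2), (12), (15), derive route_local, pick_ticket, cond_6.
Round 3 — (10), derive shipped.
Round 4 — (5), (9), derive cond_3, carrier_assigned.
Round 5 — (16), (18), derive dock_ready, fragile_item.

address_valid, carrier_assigned, cond_3, cond_6, dock_ready, fragile_item, labeled, manifest_closed, notify_customer, oversize_item, packed, pick_ticket, route_local, shipped, split_shipment, stock_available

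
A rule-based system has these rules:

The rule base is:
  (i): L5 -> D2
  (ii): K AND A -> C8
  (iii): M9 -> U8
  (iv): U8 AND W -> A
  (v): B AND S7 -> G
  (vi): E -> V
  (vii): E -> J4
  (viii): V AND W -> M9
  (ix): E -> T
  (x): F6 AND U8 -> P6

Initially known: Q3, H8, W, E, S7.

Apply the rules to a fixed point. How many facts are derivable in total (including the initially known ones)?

Round 1 — (vi), (vii), (ix), derive V, J4, T.
Round 2 — (viii), derive M9.
Round 3 — (iii), derive U8.
Round 4 — (iv), derive A.
Closure: {A, E, H8, J4, M9, Q3, S7, T, U8, V, W} — 11 facts.

11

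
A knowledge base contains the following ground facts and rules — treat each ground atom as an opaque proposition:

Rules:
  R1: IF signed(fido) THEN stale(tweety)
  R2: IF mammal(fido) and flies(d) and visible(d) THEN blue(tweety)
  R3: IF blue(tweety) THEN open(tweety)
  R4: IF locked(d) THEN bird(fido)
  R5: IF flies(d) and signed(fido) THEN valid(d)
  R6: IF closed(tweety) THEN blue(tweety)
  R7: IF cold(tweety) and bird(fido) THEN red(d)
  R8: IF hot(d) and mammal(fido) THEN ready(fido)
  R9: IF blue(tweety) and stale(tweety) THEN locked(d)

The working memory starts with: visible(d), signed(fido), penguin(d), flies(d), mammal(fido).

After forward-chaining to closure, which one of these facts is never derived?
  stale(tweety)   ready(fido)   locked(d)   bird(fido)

ready(fido)

Round 1 — R1, R2, R5, derive stale(tweety), blue(tweety), valid(d).
Round 2 — R3, R9, derive open(tweety), locked(d).
Round 3 — R4, derive bird(fido).
Derived: stale(tweety) (round 1), bird(fido) (round 3), locked(d) (round 2). ready(fido) never appears in any round.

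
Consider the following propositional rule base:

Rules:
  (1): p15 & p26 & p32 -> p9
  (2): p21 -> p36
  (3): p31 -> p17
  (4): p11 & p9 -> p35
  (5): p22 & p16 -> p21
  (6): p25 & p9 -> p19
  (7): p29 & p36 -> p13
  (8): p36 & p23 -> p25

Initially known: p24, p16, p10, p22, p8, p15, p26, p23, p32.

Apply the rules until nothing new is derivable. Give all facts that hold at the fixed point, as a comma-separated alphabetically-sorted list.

Round 1: (1) [p15 & p26 & p32 -> p9]; (5) [p22 & p16 -> p21]. New: p9, p21.
Round 2: (2) [p21 -> p36]. New: p36.
Round 3: (8) [p36 & p23 -> p25]. New: p25.
Round 4: (6) [p25 & p9 -> p19]. New: p19.

p10, p15, p16, p19, p21, p22, p23, p24, p25, p26, p32, p36, p8, p9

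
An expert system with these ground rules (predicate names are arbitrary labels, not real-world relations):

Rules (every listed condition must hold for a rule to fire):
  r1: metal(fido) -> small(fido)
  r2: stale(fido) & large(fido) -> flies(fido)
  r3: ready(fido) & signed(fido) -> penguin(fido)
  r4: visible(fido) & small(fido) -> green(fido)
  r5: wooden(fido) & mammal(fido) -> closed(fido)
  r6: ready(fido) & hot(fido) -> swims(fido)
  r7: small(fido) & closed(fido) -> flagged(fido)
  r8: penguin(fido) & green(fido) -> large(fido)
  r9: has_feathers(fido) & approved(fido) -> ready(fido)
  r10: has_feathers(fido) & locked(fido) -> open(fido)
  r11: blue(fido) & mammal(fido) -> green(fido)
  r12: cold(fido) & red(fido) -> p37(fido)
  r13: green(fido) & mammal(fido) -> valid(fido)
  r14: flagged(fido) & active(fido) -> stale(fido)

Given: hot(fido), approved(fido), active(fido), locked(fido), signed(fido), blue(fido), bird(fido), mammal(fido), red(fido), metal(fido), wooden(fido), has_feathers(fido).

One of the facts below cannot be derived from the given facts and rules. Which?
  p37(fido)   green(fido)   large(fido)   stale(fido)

p37(fido)

Round 1 fires r1, r5, r9, r10, r11, giving small(fido), closed(fido), ready(fido), open(fido), green(fido).
Round 2 fires r3, r6, r7, r13, giving penguin(fido), swims(fido), flagged(fido), valid(fido).
Round 3 fires r8, r14, giving large(fido), stale(fido).
Round 4 fires r2, giving flies(fido).
Derived: large(fido) (round 3), green(fido) (round 1), stale(fido) (round 3). p37(fido) never appears in any round.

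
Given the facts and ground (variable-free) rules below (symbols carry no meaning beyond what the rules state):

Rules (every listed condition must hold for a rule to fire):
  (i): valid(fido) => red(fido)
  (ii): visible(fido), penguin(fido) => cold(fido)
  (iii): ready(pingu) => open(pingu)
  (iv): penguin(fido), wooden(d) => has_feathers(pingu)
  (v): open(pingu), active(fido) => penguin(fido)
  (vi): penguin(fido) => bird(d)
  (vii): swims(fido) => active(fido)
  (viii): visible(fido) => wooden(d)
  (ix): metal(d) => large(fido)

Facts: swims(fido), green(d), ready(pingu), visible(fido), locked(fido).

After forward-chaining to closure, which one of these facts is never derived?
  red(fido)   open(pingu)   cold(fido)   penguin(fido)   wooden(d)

red(fido)

Round 1: (iii) [ready(pingu) => open(pingu)]; (vii) [swims(fido) => active(fido)]; (viii) [visible(fido) => wooden(d)]. Adds open(pingu), active(fido), wooden(d).
Round 2: (v) [open(pingu), active(fido) => penguin(fido)]. Adds penguin(fido).
Round 3: (ii) [visible(fido), penguin(fido) => cold(fido)]; (iv) [penguin(fido), wooden(d) => has_feathers(pingu)]; (vi) [penguin(fido) => bird(d)]. Adds cold(fido), has_feathers(pingu), bird(d).
Derived: open(pingu) (round 1), wooden(d) (round 1), cold(fido) (round 3), penguin(fido) (round 2). red(fido) never appears in any round.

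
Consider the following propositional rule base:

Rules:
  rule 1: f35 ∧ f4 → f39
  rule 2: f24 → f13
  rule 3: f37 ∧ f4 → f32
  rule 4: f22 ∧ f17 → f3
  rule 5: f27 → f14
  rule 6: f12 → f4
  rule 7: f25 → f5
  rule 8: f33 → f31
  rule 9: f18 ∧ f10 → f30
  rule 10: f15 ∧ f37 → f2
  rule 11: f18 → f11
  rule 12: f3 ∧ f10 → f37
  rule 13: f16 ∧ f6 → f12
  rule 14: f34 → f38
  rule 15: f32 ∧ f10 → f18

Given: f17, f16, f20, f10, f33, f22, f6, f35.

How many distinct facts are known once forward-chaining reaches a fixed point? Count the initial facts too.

[1] rule 4 [f22 ∧ f17 → f3]; rule 8 [f33 → f31]; rule 13 [f16 ∧ f6 → f12]. ⇒ new: f3, f31, f12.
[2] rule 6 [f12 → f4]; rule 12 [f3 ∧ f10 → f37]. ⇒ new: f4, f37.
[3] rule 1 [f35 ∧ f4 → f39]; rule 3 [f37 ∧ f4 → f32]. ⇒ new: f39, f32.
[4] rule 15 [f32 ∧ f10 → f18]. ⇒ new: f18.
[5] rule 9 [f18 ∧ f10 → f30]; rule 11 [f18 → f11]. ⇒ new: f30, f11.
Closure: {f10, f11, f12, f16, f17, f18, f20, f22, f3, f30, f31, f32, f33, f35, f37, f39, f4, f6} — 18 facts.

18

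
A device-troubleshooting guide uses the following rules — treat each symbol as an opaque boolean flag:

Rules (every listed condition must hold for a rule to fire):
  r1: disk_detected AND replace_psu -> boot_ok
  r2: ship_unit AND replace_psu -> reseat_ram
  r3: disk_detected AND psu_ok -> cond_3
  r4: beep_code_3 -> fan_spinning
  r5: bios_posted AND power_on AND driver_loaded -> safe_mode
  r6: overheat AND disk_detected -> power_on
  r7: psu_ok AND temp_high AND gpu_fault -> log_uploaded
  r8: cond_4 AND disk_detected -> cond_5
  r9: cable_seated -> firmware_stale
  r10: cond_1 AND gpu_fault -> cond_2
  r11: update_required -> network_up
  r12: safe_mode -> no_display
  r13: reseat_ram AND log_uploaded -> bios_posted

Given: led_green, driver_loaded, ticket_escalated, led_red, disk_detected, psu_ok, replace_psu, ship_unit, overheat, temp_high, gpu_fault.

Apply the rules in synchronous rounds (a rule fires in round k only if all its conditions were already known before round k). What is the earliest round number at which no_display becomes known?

4

Round 1: r1 [disk_detected AND replace_psu -> boot_ok]; r2 [ship_unit AND replace_psu -> reseat_ram]; r3 [disk_detected AND psu_ok -> cond_3]; r6 [overheat AND disk_detected -> power_on]; r7 [psu_ok AND temp_high AND gpu_fault -> log_uploaded]. Adds boot_ok, reseat_ram, cond_3, power_on, log_uploaded.
Round 2: r13 [reseat_ram AND log_uploaded -> bios_posted]. Adds bios_posted.
Round 3: r5 [bios_posted AND power_on AND driver_loaded -> safe_mode]. Adds safe_mode.
Round 4: r12 [safe_mode -> no_display]. Adds no_display.
no_display first appears in round 4.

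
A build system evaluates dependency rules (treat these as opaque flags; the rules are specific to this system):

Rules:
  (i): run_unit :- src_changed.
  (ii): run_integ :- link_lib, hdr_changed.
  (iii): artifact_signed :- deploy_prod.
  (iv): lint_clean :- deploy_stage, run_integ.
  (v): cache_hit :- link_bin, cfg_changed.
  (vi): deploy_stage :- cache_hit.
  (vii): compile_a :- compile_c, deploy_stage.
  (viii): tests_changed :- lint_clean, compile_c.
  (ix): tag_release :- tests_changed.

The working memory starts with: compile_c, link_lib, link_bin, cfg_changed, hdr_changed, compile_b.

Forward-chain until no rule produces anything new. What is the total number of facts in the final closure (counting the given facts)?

Round 1: (ii) [run_integ :- link_lib, hdr_changed.]; (v) [cache_hit :- link_bin, cfg_changed.]. New: run_integ, cache_hit.
Round 2: (vi) [deploy_stage :- cache_hit.]. New: deploy_stage.
Round 3: (iv) [lint_clean :- deploy_stage, run_integ.]; (vii) [compile_a :- compile_c, deploy_stage.]. New: lint_clean, compile_a.
Round 4: (viii) [tests_changed :- lint_clean, compile_c.]. New: tests_changed.
Round 5: (ix) [tag_release :- tests_changed.]. New: tag_release.
Closure: {cache_hit, cfg_changed, compile_a, compile_b, compile_c, deploy_stage, hdr_changed, link_bin, link_lib, lint_clean, run_integ, tag_release, tests_changed} — 13 facts.

13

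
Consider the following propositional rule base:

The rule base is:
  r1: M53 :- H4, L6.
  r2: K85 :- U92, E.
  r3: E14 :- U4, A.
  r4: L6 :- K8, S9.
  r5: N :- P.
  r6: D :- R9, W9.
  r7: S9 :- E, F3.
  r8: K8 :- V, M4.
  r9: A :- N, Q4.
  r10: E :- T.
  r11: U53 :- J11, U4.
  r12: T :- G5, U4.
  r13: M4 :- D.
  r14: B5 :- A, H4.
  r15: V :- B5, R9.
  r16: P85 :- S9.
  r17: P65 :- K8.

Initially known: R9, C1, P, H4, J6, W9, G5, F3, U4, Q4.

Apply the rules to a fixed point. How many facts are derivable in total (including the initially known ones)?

Round 1: r5 [N :- P.]; r6 [D :- R9, W9.]; r12 [T :- G5, U4.]. Adds N, D, T.
Round 2: r9 [A :- N, Q4.]; r10 [E :- T.]; r13 [M4 :- D.]. Adds A, E, M4.
Round 3: r3 [E14 :- U4, A.]; r7 [S9 :- E, F3.]; r14 [B5 :- A, H4.]. Adds E14, S9, B5.
Round 4: r15 [V :- B5, R9.]; r16 [P85 :- S9.]. Adds V, P85.
Round 5: r8 [K8 :- V, M4.]. Adds K8.
Round 6: r4 [L6 :- K8, S9.]; r17 [P65 :- K8.]. Adds L6, P65.
Round 7: r1 [M53 :- H4, L6.]. Adds M53.
Closure: {A, B5, C1, D, E, E14, F3, G5, H4, J6, K8, L6, M4, M53, N, P, P65, P85, Q4, R9, S9, T, U4, V, W9} — 25 facts.

25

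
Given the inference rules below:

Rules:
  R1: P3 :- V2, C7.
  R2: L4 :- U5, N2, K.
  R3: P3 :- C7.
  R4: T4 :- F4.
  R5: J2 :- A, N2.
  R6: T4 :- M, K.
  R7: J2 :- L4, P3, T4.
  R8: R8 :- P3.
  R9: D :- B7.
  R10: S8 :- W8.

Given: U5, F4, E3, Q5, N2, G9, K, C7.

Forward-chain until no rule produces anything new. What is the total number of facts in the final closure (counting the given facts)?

Round 1: R2 [L4 :- U5, N2, K.]; R3 [P3 :- C7.]; R4 [T4 :- F4.]. New: L4, P3, T4.
Round 2: R7 [J2 :- L4, P3, T4.]; R8 [R8 :- P3.]. New: J2, R8.
Closure: {C7, E3, F4, G9, J2, K, L4, N2, P3, Q5, R8, T4, U5} — 13 facts.

13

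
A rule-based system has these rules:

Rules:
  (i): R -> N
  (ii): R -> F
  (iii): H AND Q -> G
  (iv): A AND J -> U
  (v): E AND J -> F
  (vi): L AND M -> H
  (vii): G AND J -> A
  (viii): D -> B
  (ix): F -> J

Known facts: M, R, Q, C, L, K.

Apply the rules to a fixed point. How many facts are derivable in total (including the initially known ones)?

Round 1 — (i), (ii), (vi), derive N, F, H.
Round 2 — (iii), (ix), derive G, J.
Round 3 — (vii), derive A.
Round 4 — (iv), derive U.
Closure: {A, C, F, G, H, J, K, L, M, N, Q, R, U} — 13 facts.

13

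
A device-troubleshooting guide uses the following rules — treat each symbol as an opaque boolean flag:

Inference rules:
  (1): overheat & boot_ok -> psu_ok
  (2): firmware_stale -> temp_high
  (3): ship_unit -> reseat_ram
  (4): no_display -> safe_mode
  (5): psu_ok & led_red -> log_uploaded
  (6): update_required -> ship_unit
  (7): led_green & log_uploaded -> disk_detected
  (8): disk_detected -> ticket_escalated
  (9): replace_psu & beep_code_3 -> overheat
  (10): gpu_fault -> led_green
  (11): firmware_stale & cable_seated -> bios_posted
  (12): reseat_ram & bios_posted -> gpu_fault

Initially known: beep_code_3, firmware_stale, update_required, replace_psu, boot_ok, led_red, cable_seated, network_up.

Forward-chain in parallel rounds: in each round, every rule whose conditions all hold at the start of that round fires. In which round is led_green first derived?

4

Round 1: (2) [firmware_stale -> temp_high]; (6) [update_required -> ship_unit]; (9) [replace_psu & beep_code_3 -> overheat]; (11) [firmware_stale & cable_seated -> bios_posted]. Adds temp_high, ship_unit, overheat, bios_posted.
Round 2: (1) [overheat & boot_ok -> psu_ok]; (3) [ship_unit -> reseat_ram]. Adds psu_ok, reseat_ram.
Round 3: (5) [psu_ok & led_red -> log_uploaded]; (12) [reseat_ram & bios_posted -> gpu_fault]. Adds log_uploaded, gpu_fault.
Round 4: (10) [gpu_fault -> led_green]. Adds led_green.
led_green first appears in round 4.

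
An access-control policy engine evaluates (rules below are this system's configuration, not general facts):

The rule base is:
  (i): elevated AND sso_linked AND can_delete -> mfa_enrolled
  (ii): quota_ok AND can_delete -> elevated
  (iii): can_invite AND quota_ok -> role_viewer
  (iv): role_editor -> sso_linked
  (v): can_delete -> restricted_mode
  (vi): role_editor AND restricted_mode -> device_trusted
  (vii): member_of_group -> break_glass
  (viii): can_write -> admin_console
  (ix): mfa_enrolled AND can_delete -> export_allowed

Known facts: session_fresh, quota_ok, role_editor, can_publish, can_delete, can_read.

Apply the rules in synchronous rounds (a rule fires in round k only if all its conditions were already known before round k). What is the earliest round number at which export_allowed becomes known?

Round 1 — (ii), (iv), (v), derive elevated, sso_linked, restricted_mode.
Round 2 — (i), (vi), derive mfa_enrolled, device_trusted.
Round 3 — (ix), derive export_allowed.
export_allowed first appears in round 3.

3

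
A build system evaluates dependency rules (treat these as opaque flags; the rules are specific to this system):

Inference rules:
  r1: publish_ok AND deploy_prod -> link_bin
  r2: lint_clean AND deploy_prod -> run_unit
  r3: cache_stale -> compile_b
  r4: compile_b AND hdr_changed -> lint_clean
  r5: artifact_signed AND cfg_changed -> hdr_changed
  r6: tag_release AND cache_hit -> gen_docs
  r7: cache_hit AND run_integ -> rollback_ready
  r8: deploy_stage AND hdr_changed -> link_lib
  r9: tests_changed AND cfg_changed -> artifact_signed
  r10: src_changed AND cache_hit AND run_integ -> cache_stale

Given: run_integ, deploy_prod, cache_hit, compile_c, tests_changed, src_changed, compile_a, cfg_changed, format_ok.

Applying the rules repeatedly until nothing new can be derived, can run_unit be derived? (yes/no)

yes

[1] r7 [cache_hit AND run_integ -> rollback_ready]; r9 [tests_changed AND cfg_changed -> artifact_signed]; r10 [src_changed AND cache_hit AND run_integ -> cache_stale]. ⇒ new: rollback_ready, artifact_signed, cache_stale.
[2] r3 [cache_stale -> compile_b]; r5 [artifact_signed AND cfg_changed -> hdr_changed]. ⇒ new: compile_b, hdr_changed.
[3] r4 [compile_b AND hdr_changed -> lint_clean]. ⇒ new: lint_clean.
[4] r2 [lint_clean AND deploy_prod -> run_unit]. ⇒ new: run_unit.
run_unit appears in round 4, so it is derivable.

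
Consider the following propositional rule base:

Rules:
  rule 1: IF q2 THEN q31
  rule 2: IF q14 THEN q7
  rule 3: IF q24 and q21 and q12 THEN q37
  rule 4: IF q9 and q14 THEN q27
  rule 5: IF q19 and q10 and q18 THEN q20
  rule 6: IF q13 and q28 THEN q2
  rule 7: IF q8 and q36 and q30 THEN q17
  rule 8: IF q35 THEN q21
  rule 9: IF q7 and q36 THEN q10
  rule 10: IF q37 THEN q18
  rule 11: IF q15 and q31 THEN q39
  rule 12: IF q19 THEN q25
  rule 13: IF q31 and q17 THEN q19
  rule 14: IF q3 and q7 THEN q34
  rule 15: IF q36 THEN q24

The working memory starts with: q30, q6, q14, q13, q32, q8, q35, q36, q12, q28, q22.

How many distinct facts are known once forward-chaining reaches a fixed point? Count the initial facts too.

23

Round 1 fires rule 2, rule 6, rule 7, rule 8, rule 15, giving q7, q2, q17, q21, q24.
Round 2 fires rule 1, rule 3, rule 9, giving q31, q37, q10.
Round 3 fires rule 10, rule 13, giving q18, q19.
Round 4 fires rule 5, rule 12, giving q20, q25.
Closure: {q10, q12, q13, q14, q17, q18, q19, q2, q20, q21, q22, q24, q25, q28, q30, q31, q32, q35, q36, q37, q6, q7, q8} — 23 facts.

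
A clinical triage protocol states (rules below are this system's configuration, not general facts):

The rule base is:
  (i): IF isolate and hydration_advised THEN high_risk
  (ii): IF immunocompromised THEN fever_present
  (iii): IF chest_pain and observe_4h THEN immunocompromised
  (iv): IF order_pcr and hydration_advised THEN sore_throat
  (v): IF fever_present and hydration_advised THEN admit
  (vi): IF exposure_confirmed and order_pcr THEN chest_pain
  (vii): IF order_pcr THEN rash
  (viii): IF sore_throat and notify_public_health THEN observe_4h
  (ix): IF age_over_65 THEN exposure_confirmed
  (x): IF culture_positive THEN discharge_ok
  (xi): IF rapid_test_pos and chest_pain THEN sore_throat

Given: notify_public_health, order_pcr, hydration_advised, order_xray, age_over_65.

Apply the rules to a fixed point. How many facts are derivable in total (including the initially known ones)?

13

[1] (iv) [IF order_pcr and hydration_advised THEN sore_throat]; (vii) [IF order_pcr THEN rash]; (ix) [IF age_over_65 THEN exposure_confirmed]. ⇒ new: sore_throat, rash, exposure_confirmed.
[2] (vi) [IF exposure_confirmed and order_pcr THEN chest_pain]; (viii) [IF sore_throat and notify_public_health THEN observe_4h]. ⇒ new: chest_pain, observe_4h.
[3] (iii) [IF chest_pain and observe_4h THEN immunocompromised]. ⇒ new: immunocompromised.
[4] (ii) [IF immunocompromised THEN fever_present]. ⇒ new: fever_present.
[5] (v) [IF fever_present and hydration_advised THEN admit]. ⇒ new: admit.
Closure: {admit, age_over_65, chest_pain, exposure_confirmed, fever_present, hydration_advised, immunocompromised, notify_public_health, observe_4h, order_pcr, order_xray, rash, sore_throat} — 13 facts.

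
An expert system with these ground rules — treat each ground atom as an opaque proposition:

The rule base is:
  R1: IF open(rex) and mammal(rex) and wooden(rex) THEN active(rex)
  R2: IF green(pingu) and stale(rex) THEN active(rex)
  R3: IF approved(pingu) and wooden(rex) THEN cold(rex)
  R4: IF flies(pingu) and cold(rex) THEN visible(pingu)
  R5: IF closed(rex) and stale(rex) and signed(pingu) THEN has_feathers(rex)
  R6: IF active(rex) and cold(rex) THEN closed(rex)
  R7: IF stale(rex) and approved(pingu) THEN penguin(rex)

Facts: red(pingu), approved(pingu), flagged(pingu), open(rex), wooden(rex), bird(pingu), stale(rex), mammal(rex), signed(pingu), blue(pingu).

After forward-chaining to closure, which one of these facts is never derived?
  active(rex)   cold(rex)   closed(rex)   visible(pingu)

Round 1 — R1, R3, R7, derive active(rex), cold(rex), penguin(rex).
Round 2 — R6, derive closed(rex).
Round 3 — R5, derive has_feathers(rex).
Derived: closed(rex) (round 2), active(rex) (round 1), cold(rex) (round 1). visible(pingu) never appears in any round.

visible(pingu)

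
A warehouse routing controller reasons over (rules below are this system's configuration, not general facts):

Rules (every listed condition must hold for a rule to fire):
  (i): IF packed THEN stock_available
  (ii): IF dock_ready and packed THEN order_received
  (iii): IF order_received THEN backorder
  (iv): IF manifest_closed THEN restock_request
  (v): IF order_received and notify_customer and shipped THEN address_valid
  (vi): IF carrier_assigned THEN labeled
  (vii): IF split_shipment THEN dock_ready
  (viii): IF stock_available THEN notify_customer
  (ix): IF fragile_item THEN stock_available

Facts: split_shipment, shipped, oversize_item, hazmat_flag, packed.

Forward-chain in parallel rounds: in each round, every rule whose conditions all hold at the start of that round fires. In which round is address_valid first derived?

Round 1: (i) [IF packed THEN stock_available]; (vii) [IF split_shipment THEN dock_ready]. New: stock_available, dock_ready.
Round 2: (ii) [IF dock_ready and packed THEN order_received]; (viii) [IF stock_available THEN notify_customer]. New: order_received, notify_customer.
Round 3: (iii) [IF order_received THEN backorder]; (v) [IF order_received and notify_customer and shipped THEN address_valid]. New: backorder, address_valid.
address_valid first appears in round 3.

3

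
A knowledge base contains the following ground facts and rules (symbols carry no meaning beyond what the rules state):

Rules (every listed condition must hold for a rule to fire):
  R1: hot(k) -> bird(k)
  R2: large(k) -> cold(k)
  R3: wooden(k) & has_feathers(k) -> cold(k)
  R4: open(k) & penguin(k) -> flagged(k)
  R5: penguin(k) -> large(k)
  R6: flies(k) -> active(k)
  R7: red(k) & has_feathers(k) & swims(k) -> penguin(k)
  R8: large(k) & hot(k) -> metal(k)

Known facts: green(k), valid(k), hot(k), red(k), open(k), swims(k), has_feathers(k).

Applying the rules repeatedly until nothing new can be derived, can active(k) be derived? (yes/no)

no

Round 1: R1 [hot(k) -> bird(k)]; R7 [red(k) & has_feathers(k) & swims(k) -> penguin(k)]. Adds bird(k), penguin(k).
Round 2: R4 [open(k) & penguin(k) -> flagged(k)]; R5 [penguin(k) -> large(k)]. Adds flagged(k), large(k).
Round 3: R2 [large(k) -> cold(k)]; R8 [large(k) & hot(k) -> metal(k)]. Adds cold(k), metal(k).
Fixed point reached. active(k) is concluded only by R6; R6 needs flies(k) (never derived).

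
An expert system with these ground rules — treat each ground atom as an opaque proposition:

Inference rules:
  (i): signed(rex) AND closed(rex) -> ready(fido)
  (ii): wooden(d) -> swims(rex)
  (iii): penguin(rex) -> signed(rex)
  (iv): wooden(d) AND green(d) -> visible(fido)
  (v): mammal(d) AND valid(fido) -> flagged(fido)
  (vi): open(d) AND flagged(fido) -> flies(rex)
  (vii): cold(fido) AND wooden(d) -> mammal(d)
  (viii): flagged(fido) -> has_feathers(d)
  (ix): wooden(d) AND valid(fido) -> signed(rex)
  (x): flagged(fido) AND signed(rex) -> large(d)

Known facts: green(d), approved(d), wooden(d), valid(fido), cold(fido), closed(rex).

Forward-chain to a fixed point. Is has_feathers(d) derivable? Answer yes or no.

yes

[1] (ii) [wooden(d) -> swims(rex)]; (iv) [wooden(d) AND green(d) -> visible(fido)]; (vii) [cold(fido) AND wooden(d) -> mammal(d)]; (ix) [wooden(d) AND valid(fido) -> signed(rex)]. ⇒ new: swims(rex), visible(fido), mammal(d), signed(rex).
[2] (i) [signed(rex) AND closed(rex) -> ready(fido)]; (v) [mammal(d) AND valid(fido) -> flagged(fido)]. ⇒ new: ready(fido), flagged(fido).
[3] (viii) [flagged(fido) -> has_feathers(d)]; (x) [flagged(fido) AND signed(rex) -> large(d)]. ⇒ new: has_feathers(d), large(d).
has_feathers(d) appears in round 3, so it is derivable.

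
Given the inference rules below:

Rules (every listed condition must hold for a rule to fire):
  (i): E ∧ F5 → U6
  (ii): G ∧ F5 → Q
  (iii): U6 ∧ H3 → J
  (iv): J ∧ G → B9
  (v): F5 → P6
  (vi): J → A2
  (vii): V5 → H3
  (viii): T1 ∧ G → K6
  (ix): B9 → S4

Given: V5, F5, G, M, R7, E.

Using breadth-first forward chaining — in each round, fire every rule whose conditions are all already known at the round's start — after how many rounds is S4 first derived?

Round 1 fires (i), (ii), (v), (vii), giving U6, Q, P6, H3.
Round 2 fires (iii), giving J.
Round 3 fires (iv), (vi), giving B9, A2.
Round 4 fires (ix), giving S4.
S4 first appears in round 4.

4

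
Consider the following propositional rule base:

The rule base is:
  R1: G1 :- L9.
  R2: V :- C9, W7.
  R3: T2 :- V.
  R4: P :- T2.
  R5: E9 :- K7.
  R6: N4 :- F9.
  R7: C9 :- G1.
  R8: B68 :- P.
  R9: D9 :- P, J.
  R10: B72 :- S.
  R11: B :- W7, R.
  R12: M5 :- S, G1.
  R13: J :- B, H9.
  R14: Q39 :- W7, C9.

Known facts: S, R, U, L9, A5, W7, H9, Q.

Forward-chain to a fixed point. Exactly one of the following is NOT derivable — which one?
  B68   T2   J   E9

E9

Round 1 — R1, R10, R11, derive G1, B72, B.
Round 2 — R7, R12, R13, derive C9, M5, J.
Round 3 — R2, R14, derive V, Q39.
Round 4 — R3, derive T2.
Round 5 — R4, derive P.
Round 6 — R8, R9, derive B68, D9.
Derived: T2 (round 4), B68 (round 6), J (round 2). E9 never appears in any round.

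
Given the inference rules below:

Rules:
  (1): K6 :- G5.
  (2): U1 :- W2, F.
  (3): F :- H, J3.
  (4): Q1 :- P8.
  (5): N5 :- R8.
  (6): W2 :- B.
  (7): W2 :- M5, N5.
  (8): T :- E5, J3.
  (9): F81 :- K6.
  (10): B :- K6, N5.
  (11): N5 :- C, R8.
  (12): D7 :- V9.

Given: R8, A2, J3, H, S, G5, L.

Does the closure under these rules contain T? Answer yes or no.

no

Round 1: (1) [K6 :- G5.]; (3) [F :- H, J3.]; (5) [N5 :- R8.]. Adds K6, F, N5.
Round 2: (9) [F81 :- K6.]; (10) [B :- K6, N5.]. Adds F81, B.
Round 3: (6) [W2 :- B.]. Adds W2.
Round 4: (2) [U1 :- W2, F.]. Adds U1.
Fixed point reached. T is concluded only by (8); (8) needs E5 (never derived).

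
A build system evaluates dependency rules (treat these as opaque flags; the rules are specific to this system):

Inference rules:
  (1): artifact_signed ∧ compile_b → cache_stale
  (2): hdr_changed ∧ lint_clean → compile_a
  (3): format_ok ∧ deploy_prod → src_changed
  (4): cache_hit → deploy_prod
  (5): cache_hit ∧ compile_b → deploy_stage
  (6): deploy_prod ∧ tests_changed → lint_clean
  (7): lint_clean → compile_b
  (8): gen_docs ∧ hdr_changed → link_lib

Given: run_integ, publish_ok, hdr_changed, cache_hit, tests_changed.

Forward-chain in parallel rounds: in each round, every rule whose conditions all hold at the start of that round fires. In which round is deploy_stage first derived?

4

Round 1 — (4), derive deploy_prod.
Round 2 — (6), derive lint_clean.
Round 3 — (2), (7), derive compile_a, compile_b.
Round 4 — (5), derive deploy_stage.
deploy_stage first appears in round 4.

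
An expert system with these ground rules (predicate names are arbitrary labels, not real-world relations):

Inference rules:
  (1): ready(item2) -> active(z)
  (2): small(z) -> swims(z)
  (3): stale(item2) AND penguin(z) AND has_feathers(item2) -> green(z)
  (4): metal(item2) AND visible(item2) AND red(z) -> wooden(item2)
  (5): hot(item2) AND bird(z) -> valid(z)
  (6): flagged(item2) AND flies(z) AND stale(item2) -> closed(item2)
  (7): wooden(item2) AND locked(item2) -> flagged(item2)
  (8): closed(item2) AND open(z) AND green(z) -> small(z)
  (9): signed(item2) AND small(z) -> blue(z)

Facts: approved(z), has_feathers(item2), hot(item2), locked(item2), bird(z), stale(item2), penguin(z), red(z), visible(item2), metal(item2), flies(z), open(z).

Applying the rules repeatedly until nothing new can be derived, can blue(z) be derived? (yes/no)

no

Round 1: (3) [stale(item2) AND penguin(z) AND has_feathers(item2) -> green(z)]; (4) [metal(item2) AND visible(item2) AND red(z) -> wooden(item2)]; (5) [hot(item2) AND bird(z) -> valid(z)]. New: green(z), wooden(item2), valid(z).
Round 2: (7) [wooden(item2) AND locked(item2) -> flagged(item2)]. New: flagged(item2).
Round 3: (6) [flagged(item2) AND flies(z) AND stale(item2) -> closed(item2)]. New: closed(item2).
Round 4: (8) [closed(item2) AND open(z) AND green(z) -> small(z)]. New: small(z).
Round 5: (2) [small(z) -> swims(z)]. New: swims(z).
Fixed point reached. blue(z) is concluded only by (9); (9) needs signed(item2) (never derived).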